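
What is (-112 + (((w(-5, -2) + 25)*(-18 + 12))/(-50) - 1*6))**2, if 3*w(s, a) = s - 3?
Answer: 8311689/625 ≈ 13299.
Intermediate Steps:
w(s, a) = -1 + s/3 (w(s, a) = (s - 3)/3 = (-3 + s)/3 = -1 + s/3)
(-112 + (((w(-5, -2) + 25)*(-18 + 12))/(-50) - 1*6))**2 = (-112 + ((((-1 + (1/3)*(-5)) + 25)*(-18 + 12))/(-50) - 1*6))**2 = (-112 + ((((-1 - 5/3) + 25)*(-6))*(-1/50) - 6))**2 = (-112 + (((-8/3 + 25)*(-6))*(-1/50) - 6))**2 = (-112 + (((67/3)*(-6))*(-1/50) - 6))**2 = (-112 + (-134*(-1/50) - 6))**2 = (-112 + (67/25 - 6))**2 = (-112 - 83/25)**2 = (-2883/25)**2 = 8311689/625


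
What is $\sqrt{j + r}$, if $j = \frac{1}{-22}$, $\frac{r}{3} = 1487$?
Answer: $\frac{\sqrt{2159102}}{22} \approx 66.79$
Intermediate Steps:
$r = 4461$ ($r = 3 \cdot 1487 = 4461$)
$j = - \frac{1}{22} \approx -0.045455$
$\sqrt{j + r} = \sqrt{- \frac{1}{22} + 4461} = \sqrt{\frac{98141}{22}} = \frac{\sqrt{2159102}}{22}$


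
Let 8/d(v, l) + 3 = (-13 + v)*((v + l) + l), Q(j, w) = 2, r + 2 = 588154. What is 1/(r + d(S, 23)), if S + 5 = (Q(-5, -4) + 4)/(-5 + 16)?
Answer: 88107/51820307296 ≈ 1.7002e-6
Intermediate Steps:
r = 588152 (r = -2 + 588154 = 588152)
S = -49/11 (S = -5 + (2 + 4)/(-5 + 16) = -5 + 6/11 = -49/11 ≈ -4.4545)
d(v, l) = 8/(-3 + (-13 + v)*(v + 2*l)) (d(v, l) = 8/(-3 + (-13 + v)*((v + l) + l)) = 8/(-3 + (-13 + v)*((l + v) + l)) = 8/(-3 + (-13 + v)*(v + 2*l)))
1/(r + d(S, 23)) = 1/(588152 + 8/(-3 + (-49/11)**2 - 26*23 - 13*(-49/11) + 2*23*(-49/11))) = 1/(588152 + 8/(-3 + 2401/121 - 598 + 637/11 - 2254/11)) = 1/(588152 + 8/(-88107/121)) = 1/(588152 + 8*(-121/88107)) = 1/(588152 - 968/88107) = 1/(51820307296/88107) = 88107/51820307296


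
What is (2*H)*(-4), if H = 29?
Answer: -232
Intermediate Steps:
(2*H)*(-4) = (2*29)*(-4) = 58*(-4) = -232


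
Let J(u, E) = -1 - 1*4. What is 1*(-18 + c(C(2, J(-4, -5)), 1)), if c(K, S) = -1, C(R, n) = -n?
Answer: -19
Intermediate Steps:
J(u, E) = -5 (J(u, E) = -1 - 4 = -5)
1*(-18 + c(C(2, J(-4, -5)), 1)) = 1*(-18 - 1) = 1*(-19) = -19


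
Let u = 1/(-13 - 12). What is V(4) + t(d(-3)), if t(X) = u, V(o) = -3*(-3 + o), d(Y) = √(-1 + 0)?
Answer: -76/25 ≈ -3.0400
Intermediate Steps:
d(Y) = I (d(Y) = √(-1) = I)
u = -1/25 (u = 1/(-25) = -1/25 ≈ -0.040000)
V(o) = 9 - 3*o
t(X) = -1/25
V(4) + t(d(-3)) = (9 - 3*4) - 1/25 = (9 - 12) - 1/25 = -3 - 1/25 = -76/25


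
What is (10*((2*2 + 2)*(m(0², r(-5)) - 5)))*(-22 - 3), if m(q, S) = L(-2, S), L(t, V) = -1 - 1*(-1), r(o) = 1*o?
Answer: 7500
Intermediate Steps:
r(o) = o
L(t, V) = 0 (L(t, V) = -1 + 1 = 0)
m(q, S) = 0
(10*((2*2 + 2)*(m(0², r(-5)) - 5)))*(-22 - 3) = (10*((2*2 + 2)*(0 - 5)))*(-22 - 3) = (10*((4 + 2)*(-5)))*(-25) = (10*(6*(-5)))*(-25) = (10*(-30))*(-25) = -300*(-25) = 7500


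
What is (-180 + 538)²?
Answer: 128164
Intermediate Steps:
(-180 + 538)² = 358² = 128164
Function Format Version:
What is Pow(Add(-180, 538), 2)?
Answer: 128164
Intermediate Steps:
Pow(Add(-180, 538), 2) = Pow(358, 2) = 128164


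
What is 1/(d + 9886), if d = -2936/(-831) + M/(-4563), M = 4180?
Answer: 1263951/12498727382 ≈ 0.00010113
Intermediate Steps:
d = 3307796/1263951 (d = -2936/(-831) + 4180/(-4563) = -2936*(-1/831) + 4180*(-1/4563) = 2936/831 - 4180/4563 = 3307796/1263951 ≈ 2.6170)
1/(d + 9886) = 1/(3307796/1263951 + 9886) = 1/(12498727382/1263951) = 1263951/12498727382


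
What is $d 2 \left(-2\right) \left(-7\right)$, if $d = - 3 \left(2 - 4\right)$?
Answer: $168$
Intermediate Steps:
$d = 6$ ($d = \left(-3\right) \left(-2\right) = 6$)
$d 2 \left(-2\right) \left(-7\right) = 6 \cdot 2 \left(-2\right) \left(-7\right) = 6 \left(-4\right) \left(-7\right) = \left(-24\right) \left(-7\right) = 168$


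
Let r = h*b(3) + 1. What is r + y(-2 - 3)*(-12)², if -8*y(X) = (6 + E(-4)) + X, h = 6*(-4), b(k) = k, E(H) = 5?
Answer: -179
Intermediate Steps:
h = -24
y(X) = -11/8 - X/8 (y(X) = -((6 + 5) + X)/8 = -(11 + X)/8 = -11/8 - X/8)
r = -71 (r = -24*3 + 1 = -72 + 1 = -71)
r + y(-2 - 3)*(-12)² = -71 + (-11/8 - (-2 - 3)/8)*(-12)² = -71 + (-11/8 - ⅛*(-5))*144 = -71 + (-11/8 + 5/8)*144 = -71 - ¾*144 = -71 - 108 = -179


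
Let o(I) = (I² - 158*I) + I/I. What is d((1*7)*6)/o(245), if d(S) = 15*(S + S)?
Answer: 315/5329 ≈ 0.059111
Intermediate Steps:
o(I) = 1 + I² - 158*I (o(I) = (I² - 158*I) + 1 = 1 + I² - 158*I)
d(S) = 30*S (d(S) = 15*(2*S) = 30*S)
d((1*7)*6)/o(245) = (30*((1*7)*6))/(1 + 245² - 158*245) = (30*(7*6))/(1 + 60025 - 38710) = (30*42)/21316 = 1260*(1/21316) = 315/5329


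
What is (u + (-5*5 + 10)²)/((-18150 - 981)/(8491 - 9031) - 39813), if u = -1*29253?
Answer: 5225040/7159963 ≈ 0.72976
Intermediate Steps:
u = -29253
(u + (-5*5 + 10)²)/((-18150 - 981)/(8491 - 9031) - 39813) = (-29253 + (-5*5 + 10)²)/((-18150 - 981)/(8491 - 9031) - 39813) = (-29253 + (-25 + 10)²)/(-19131/(-540) - 39813) = (-29253 + (-15)²)/(-19131*(-1/540) - 39813) = (-29253 + 225)/(6377/180 - 39813) = -29028/(-7159963/180) = -29028*(-180/7159963) = 5225040/7159963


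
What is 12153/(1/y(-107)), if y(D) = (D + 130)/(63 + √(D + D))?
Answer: 17609697/4183 - 279519*I*√214/4183 ≈ 4209.8 - 977.53*I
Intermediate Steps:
y(D) = (130 + D)/(63 + √2*√D) (y(D) = (130 + D)/(63 + √(2*D)) = (130 + D)/(63 + √2*√D))
12153/(1/y(-107)) = 12153/(1/((130 - 107)/(63 + √2*√(-107)))) = 12153/(1/(23/(63 + √2*(I*√107)))) = 12153/(1/(23/(63 + I*√214))) = 12153/(63/23 + I*√214/23)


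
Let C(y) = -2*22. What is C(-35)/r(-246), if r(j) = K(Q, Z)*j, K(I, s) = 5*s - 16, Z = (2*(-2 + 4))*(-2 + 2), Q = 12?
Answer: -11/984 ≈ -0.011179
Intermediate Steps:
Z = 0 (Z = (2*2)*0 = 4*0 = 0)
C(y) = -44
K(I, s) = -16 + 5*s
r(j) = -16*j (r(j) = (-16 + 5*0)*j = (-16 + 0)*j = -16*j)
C(-35)/r(-246) = -44/((-16*(-246))) = -44/3936 = -44*1/3936 = -11/984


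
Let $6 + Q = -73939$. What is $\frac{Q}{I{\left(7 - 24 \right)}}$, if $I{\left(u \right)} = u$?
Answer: $\frac{73945}{17} \approx 4349.7$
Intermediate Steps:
$Q = -73945$ ($Q = -6 - 73939 = -73945$)
$\frac{Q}{I{\left(7 - 24 \right)}} = - \frac{73945}{7 - 24} = - \frac{73945}{-17} = \left(-73945\right) \left(- \frac{1}{17}\right) = \frac{73945}{17}$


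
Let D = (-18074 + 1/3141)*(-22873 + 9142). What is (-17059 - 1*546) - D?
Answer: -259856704276/1047 ≈ -2.4819e+8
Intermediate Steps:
D = 259838271841/1047 (D = (-18074 + 1/3141)*(-13731) = -56770433/3141*(-13731) = 259838271841/1047 ≈ 2.4817e+8)
(-17059 - 1*546) - D = (-17059 - 1*546) - 1*259838271841/1047 = (-17059 - 546) - 259838271841/1047 = -17605 - 259838271841/1047 = -259856704276/1047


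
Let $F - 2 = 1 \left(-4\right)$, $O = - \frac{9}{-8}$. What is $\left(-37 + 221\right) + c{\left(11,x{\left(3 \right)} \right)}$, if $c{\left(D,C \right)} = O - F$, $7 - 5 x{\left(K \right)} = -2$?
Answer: $\frac{1497}{8} \approx 187.13$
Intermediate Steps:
$O = \frac{9}{8}$ ($O = \left(-9\right) \left(- \frac{1}{8}\right) = \frac{9}{8} \approx 1.125$)
$F = -2$ ($F = 2 + 1 \left(-4\right) = 2 - 4 = -2$)
$x{\left(K \right)} = \frac{9}{5}$ ($x{\left(K \right)} = \frac{7}{5} - - \frac{2}{5} = \frac{7}{5} + \frac{2}{5} = \frac{9}{5}$)
$c{\left(D,C \right)} = \frac{25}{8}$ ($c{\left(D,C \right)} = \frac{9}{8} - -2 = \frac{9}{8} + 2 = \frac{25}{8}$)
$\left(-37 + 221\right) + c{\left(11,x{\left(3 \right)} \right)} = \left(-37 + 221\right) + \frac{25}{8} = 184 + \frac{25}{8} = \frac{1497}{8}$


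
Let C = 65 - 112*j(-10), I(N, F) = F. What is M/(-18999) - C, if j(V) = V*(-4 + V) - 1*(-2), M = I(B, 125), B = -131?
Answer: 300925036/18999 ≈ 15839.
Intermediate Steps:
M = 125
j(V) = 2 + V*(-4 + V) (j(V) = V*(-4 + V) + 2 = 2 + V*(-4 + V))
C = -15839 (C = 65 - 112*(2 + (-10)² - 4*(-10)) = 65 - 112*(2 + 100 + 40) = 65 - 112*142 = 65 - 15904 = -15839)
M/(-18999) - C = 125/(-18999) - 1*(-15839) = 125*(-1/18999) + 15839 = -125/18999 + 15839 = 300925036/18999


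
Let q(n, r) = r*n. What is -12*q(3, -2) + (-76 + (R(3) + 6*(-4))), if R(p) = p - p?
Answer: -28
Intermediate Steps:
R(p) = 0
q(n, r) = n*r
-12*q(3, -2) + (-76 + (R(3) + 6*(-4))) = -36*(-2) + (-76 + (0 + 6*(-4))) = -12*(-6) + (-76 + (0 - 24)) = 72 + (-76 - 24) = 72 - 100 = -28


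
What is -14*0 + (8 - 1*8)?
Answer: 0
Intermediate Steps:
-14*0 + (8 - 1*8) = 0 + (8 - 8) = 0 + 0 = 0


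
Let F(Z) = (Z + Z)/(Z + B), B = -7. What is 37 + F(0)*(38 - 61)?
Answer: 37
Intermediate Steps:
F(Z) = 2*Z/(-7 + Z) (F(Z) = (Z + Z)/(Z - 7) = (2*Z)/(-7 + Z) = 2*Z/(-7 + Z))
37 + F(0)*(38 - 61) = 37 + (2*0/(-7 + 0))*(38 - 61) = 37 + (2*0/(-7))*(-23) = 37 + (2*0*(-⅐))*(-23) = 37 + 0*(-23) = 37 + 0 = 37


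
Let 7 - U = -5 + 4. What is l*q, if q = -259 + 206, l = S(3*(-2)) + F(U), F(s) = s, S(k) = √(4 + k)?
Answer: -424 - 53*I*√2 ≈ -424.0 - 74.953*I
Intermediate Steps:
U = 8 (U = 7 - (-5 + 4) = 7 - 1*(-1) = 7 + 1 = 8)
l = 8 + I*√2 (l = √(4 + 3*(-2)) + 8 = √(4 - 6) + 8 = √(-2) + 8 = I*√2 + 8 = 8 + I*√2 ≈ 8.0 + 1.4142*I)
q = -53
l*q = (8 + I*√2)*(-53) = -424 - 53*I*√2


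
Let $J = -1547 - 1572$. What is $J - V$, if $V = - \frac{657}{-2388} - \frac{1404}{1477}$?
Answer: $- \frac{3666189227}{1175692} \approx -3118.3$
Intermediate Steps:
$J = -3119$
$V = - \frac{794121}{1175692}$ ($V = \left(-657\right) \left(- \frac{1}{2388}\right) - \frac{1404}{1477} = \frac{219}{796} - \frac{1404}{1477} = - \frac{794121}{1175692} \approx -0.67545$)
$J - V = -3119 - - \frac{794121}{1175692} = -3119 + \frac{794121}{1175692} = - \frac{3666189227}{1175692}$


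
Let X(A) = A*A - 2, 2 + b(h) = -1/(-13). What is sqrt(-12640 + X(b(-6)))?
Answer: I*sqrt(2135873)/13 ≈ 112.42*I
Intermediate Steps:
b(h) = -25/13 (b(h) = -2 - 1/(-13) = -2 - 1*(-1/13) = -2 + 1/13 = -25/13)
X(A) = -2 + A**2 (X(A) = A**2 - 2 = -2 + A**2)
sqrt(-12640 + X(b(-6))) = sqrt(-12640 + (-2 + (-25/13)**2)) = sqrt(-12640 + (-2 + 625/169)) = sqrt(-12640 + 287/169) = sqrt(-2135873/169) = I*sqrt(2135873)/13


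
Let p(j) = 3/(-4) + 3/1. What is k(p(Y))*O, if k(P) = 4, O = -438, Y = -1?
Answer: -1752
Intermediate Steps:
p(j) = 9/4 (p(j) = 3*(-¼) + 3*1 = -¾ + 3 = 9/4)
k(p(Y))*O = 4*(-438) = -1752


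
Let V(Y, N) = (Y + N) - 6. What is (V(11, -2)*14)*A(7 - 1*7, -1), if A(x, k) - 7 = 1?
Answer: 336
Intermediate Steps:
V(Y, N) = -6 + N + Y (V(Y, N) = (N + Y) - 6 = -6 + N + Y)
A(x, k) = 8 (A(x, k) = 7 + 1 = 8)
(V(11, -2)*14)*A(7 - 1*7, -1) = ((-6 - 2 + 11)*14)*8 = (3*14)*8 = 42*8 = 336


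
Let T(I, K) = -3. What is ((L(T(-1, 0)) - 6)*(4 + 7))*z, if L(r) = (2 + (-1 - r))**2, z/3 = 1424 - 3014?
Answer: -524700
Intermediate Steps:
z = -4770 (z = 3*(1424 - 3014) = 3*(-1590) = -4770)
L(r) = (1 - r)**2
((L(T(-1, 0)) - 6)*(4 + 7))*z = (((-1 - 3)**2 - 6)*(4 + 7))*(-4770) = (((-4)**2 - 6)*11)*(-4770) = ((16 - 6)*11)*(-4770) = (10*11)*(-4770) = 110*(-4770) = -524700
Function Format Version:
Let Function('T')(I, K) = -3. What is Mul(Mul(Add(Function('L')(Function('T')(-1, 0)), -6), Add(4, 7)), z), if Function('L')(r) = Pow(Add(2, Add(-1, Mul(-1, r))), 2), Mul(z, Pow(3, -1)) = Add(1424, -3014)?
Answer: -524700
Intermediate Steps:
z = -4770 (z = Mul(3, Add(1424, -3014)) = Mul(3, -1590) = -4770)
Function('L')(r) = Pow(Add(1, Mul(-1, r)), 2)
Mul(Mul(Add(Function('L')(Function('T')(-1, 0)), -6), Add(4, 7)), z) = Mul(Mul(Add(Pow(Add(-1, -3), 2), -6), Add(4, 7)), -4770) = Mul(Mul(Add(Pow(-4, 2), -6), 11), -4770) = Mul(Mul(Add(16, -6), 11), -4770) = Mul(Mul(10, 11), -4770) = Mul(110, -4770) = -524700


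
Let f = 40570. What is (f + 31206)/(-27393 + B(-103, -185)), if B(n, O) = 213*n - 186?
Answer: -35888/24759 ≈ -1.4495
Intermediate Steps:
B(n, O) = -186 + 213*n
(f + 31206)/(-27393 + B(-103, -185)) = (40570 + 31206)/(-27393 + (-186 + 213*(-103))) = 71776/(-27393 + (-186 - 21939)) = 71776/(-27393 - 22125) = 71776/(-49518) = 71776*(-1/49518) = -35888/24759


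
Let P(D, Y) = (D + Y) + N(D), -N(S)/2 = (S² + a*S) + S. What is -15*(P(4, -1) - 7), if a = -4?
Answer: 180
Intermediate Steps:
N(S) = -2*S² + 6*S (N(S) = -2*((S² - 4*S) + S) = -2*(S² - 3*S) = -2*S² + 6*S)
P(D, Y) = D + Y + 2*D*(3 - D) (P(D, Y) = (D + Y) + 2*D*(3 - D) = D + Y + 2*D*(3 - D))
-15*(P(4, -1) - 7) = -15*((4 - 1 - 2*4*(-3 + 4)) - 7) = -15*((4 - 1 - 2*4*1) - 7) = -15*((4 - 1 - 8) - 7) = -15*(-5 - 7) = -15*(-12) = 180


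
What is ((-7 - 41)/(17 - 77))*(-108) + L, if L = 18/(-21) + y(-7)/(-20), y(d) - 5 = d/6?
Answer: -73457/840 ≈ -87.449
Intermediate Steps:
y(d) = 5 + d/6
L = -881/840 (L = 18/(-21) + (5 + (⅙)*(-7))/(-20) = 18*(-1/21) + (5 - 7/6)*(-1/20) = -6/7 + (23/6)*(-1/20) = -6/7 - 23/120 = -881/840 ≈ -1.0488)
((-7 - 41)/(17 - 77))*(-108) + L = ((-7 - 41)/(17 - 77))*(-108) - 881/840 = -48/(-60)*(-108) - 881/840 = -48*(-1/60)*(-108) - 881/840 = (⅘)*(-108) - 881/840 = -432/5 - 881/840 = -73457/840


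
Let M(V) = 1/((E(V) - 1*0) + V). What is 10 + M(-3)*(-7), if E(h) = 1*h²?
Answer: 53/6 ≈ 8.8333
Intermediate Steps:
E(h) = h²
M(V) = 1/(V + V²) (M(V) = 1/((V² - 1*0) + V) = 1/((V² + 0) + V) = 1/(V² + V) = 1/(V + V²))
10 + M(-3)*(-7) = 10 + (1/((-3)*(1 - 3)))*(-7) = 10 - ⅓/(-2)*(-7) = 10 - ⅓*(-½)*(-7) = 10 + (⅙)*(-7) = 10 - 7/6 = 53/6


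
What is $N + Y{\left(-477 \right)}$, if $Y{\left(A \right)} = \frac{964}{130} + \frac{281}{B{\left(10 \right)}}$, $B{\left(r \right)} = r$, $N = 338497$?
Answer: $\frac{44009227}{130} \approx 3.3853 \cdot 10^{5}$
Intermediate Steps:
$Y{\left(A \right)} = \frac{4617}{130}$ ($Y{\left(A \right)} = \frac{964}{130} + \frac{281}{10} = 964 \cdot \frac{1}{130} + 281 \cdot \frac{1}{10} = \frac{482}{65} + \frac{281}{10} = \frac{4617}{130}$)
$N + Y{\left(-477 \right)} = 338497 + \frac{4617}{130} = \frac{44009227}{130}$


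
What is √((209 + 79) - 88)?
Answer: 10*√2 ≈ 14.142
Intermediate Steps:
√((209 + 79) - 88) = √(288 - 88) = √200 = 10*√2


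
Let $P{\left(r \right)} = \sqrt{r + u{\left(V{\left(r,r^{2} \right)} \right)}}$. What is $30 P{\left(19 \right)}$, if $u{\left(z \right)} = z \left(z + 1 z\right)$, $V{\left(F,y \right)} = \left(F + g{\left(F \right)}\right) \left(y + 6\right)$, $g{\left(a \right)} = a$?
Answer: $30 \sqrt{388981851} \approx 5.9168 \cdot 10^{5}$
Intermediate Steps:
$V{\left(F,y \right)} = 2 F \left(6 + y\right)$ ($V{\left(F,y \right)} = \left(F + F\right) \left(y + 6\right) = 2 F \left(6 + y\right)$)
$u{\left(z \right)} = 2 z^{2}$ ($u{\left(z \right)} = z \left(z + z\right) = z 2 z = 2 z^{2}$)
$P{\left(r \right)} = \sqrt{r + 8 r^{2} \left(6 + r^{2}\right)^{2}}$ ($P{\left(r \right)} = \sqrt{r + 2 \left(2 r \left(6 + r^{2}\right)\right)^{2}} = \sqrt{r + 2 \cdot 4 r^{2} \left(6 + r^{2}\right)^{2}} = \sqrt{r + 8 r^{2} \left(6 + r^{2}\right)^{2}}$)
$30 P{\left(19 \right)} = 30 \sqrt{19 \left(1 + 8 \cdot 19 \left(6 + 19^{2}\right)^{2}\right)} = 30 \sqrt{19 \left(1 + 8 \cdot 19 \left(6 + 361\right)^{2}\right)} = 30 \sqrt{19 \left(1 + 8 \cdot 19 \cdot 367^{2}\right)} = 30 \sqrt{19 \left(1 + 8 \cdot 19 \cdot 134689\right)} = 30 \sqrt{19 \left(1 + 20472728\right)} = 30 \sqrt{19 \cdot 20472729} = 30 \sqrt{388981851}$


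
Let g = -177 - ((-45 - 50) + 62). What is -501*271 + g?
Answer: -135915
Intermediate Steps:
g = -144 (g = -177 - (-95 + 62) = -177 - 1*(-33) = -177 + 33 = -144)
-501*271 + g = -501*271 - 144 = -135771 - 144 = -135915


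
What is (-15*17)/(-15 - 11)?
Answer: 255/26 ≈ 9.8077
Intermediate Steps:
(-15*17)/(-15 - 11) = -255/(-26) = -255*(-1/26) = 255/26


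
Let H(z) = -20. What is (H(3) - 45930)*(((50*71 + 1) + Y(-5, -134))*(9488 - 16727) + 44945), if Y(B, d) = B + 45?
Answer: 1192416468800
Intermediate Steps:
Y(B, d) = 45 + B
(H(3) - 45930)*(((50*71 + 1) + Y(-5, -134))*(9488 - 16727) + 44945) = (-20 - 45930)*(((50*71 + 1) + (45 - 5))*(9488 - 16727) + 44945) = -45950*(((3550 + 1) + 40)*(-7239) + 44945) = -45950*((3551 + 40)*(-7239) + 44945) = -45950*(3591*(-7239) + 44945) = -45950*(-25995249 + 44945) = -45950*(-25950304) = 1192416468800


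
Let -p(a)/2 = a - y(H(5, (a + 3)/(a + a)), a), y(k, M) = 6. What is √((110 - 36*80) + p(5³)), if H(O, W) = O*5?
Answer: 8*I*√47 ≈ 54.845*I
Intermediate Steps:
H(O, W) = 5*O
p(a) = 12 - 2*a (p(a) = -2*(a - 1*6) = -2*(a - 6) = -2*(-6 + a) = 12 - 2*a)
√((110 - 36*80) + p(5³)) = √((110 - 36*80) + (12 - 2*5³)) = √((110 - 2880) + (12 - 2*125)) = √(-2770 + (12 - 250)) = √(-2770 - 238) = √(-3008) = 8*I*√47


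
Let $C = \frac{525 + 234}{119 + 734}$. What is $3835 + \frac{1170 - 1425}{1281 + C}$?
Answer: $\frac{1397723635}{364484} \approx 3834.8$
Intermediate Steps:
$C = \frac{759}{853} \approx 0.8898$
$3835 + \frac{1170 - 1425}{1281 + C} = 3835 + \frac{1170 - 1425}{1281 + \frac{759}{853}} = 3835 - \frac{255}{\frac{1093452}{853}} = 3835 - \frac{72505}{364484} = \frac{1397723635}{364484}$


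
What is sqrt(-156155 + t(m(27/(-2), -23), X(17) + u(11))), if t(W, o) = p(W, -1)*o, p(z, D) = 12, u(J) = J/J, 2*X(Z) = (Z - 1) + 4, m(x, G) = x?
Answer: I*sqrt(156023) ≈ 395.0*I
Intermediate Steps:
X(Z) = 3/2 + Z/2 (X(Z) = ((Z - 1) + 4)/2 = ((-1 + Z) + 4)/2 = (3 + Z)/2 = 3/2 + Z/2)
u(J) = 1
t(W, o) = 12*o
sqrt(-156155 + t(m(27/(-2), -23), X(17) + u(11))) = sqrt(-156155 + 12*((3/2 + (1/2)*17) + 1)) = sqrt(-156155 + 12*((3/2 + 17/2) + 1)) = sqrt(-156155 + 12*(10 + 1)) = sqrt(-156155 + 12*11) = sqrt(-156155 + 132) = sqrt(-156023) = I*sqrt(156023)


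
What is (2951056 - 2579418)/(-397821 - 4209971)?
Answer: -185819/2303896 ≈ -0.080654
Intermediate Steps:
(2951056 - 2579418)/(-397821 - 4209971) = 371638/(-4607792) = 371638*(-1/4607792) = -185819/2303896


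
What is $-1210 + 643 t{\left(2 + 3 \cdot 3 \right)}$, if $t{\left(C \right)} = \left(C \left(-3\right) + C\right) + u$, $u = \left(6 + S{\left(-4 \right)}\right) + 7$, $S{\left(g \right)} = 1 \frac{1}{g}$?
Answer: $- \frac{28631}{4} \approx -7157.8$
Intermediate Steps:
$S{\left(g \right)} = \frac{1}{g}$
$u = \frac{51}{4}$ ($u = \left(6 + \frac{1}{-4}\right) + 7 = \left(6 - \frac{1}{4}\right) + 7 = \frac{23}{4} + 7 = \frac{51}{4} \approx 12.75$)
$t{\left(C \right)} = \frac{51}{4} - 2 C$ ($t{\left(C \right)} = \left(C \left(-3\right) + C\right) + \frac{51}{4} = \left(- 3 C + C\right) + \frac{51}{4} = - 2 C + \frac{51}{4} = \frac{51}{4} - 2 C$)
$-1210 + 643 t{\left(2 + 3 \cdot 3 \right)} = -1210 + 643 \left(\frac{51}{4} - 2 \left(2 + 3 \cdot 3\right)\right) = -1210 + 643 \left(\frac{51}{4} - 2 \left(2 + 9\right)\right) = -1210 + 643 \left(\frac{51}{4} - 22\right) = -1210 + 643 \left(- \frac{37}{4}\right) = -1210 - \frac{23791}{4} = - \frac{28631}{4}$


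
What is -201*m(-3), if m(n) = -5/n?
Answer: -335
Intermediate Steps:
-201*m(-3) = -(-1005)/(-3) = -(-1005)*(-1)/3 = -201*5/3 = -335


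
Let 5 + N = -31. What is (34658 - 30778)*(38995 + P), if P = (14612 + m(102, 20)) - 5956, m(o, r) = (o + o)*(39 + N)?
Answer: 187260440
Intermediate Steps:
N = -36 (N = -5 - 31 = -36)
m(o, r) = 6*o (m(o, r) = (o + o)*(39 - 36) = (2*o)*3 = 6*o)
P = 9268 (P = (14612 + 6*102) - 5956 = (14612 + 612) - 5956 = 15224 - 5956 = 9268)
(34658 - 30778)*(38995 + P) = (34658 - 30778)*(38995 + 9268) = 3880*48263 = 187260440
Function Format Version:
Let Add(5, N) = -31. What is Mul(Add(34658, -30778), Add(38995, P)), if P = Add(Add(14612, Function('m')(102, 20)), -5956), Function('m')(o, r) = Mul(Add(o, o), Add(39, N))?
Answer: 187260440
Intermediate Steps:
N = -36 (N = Add(-5, -31) = -36)
Function('m')(o, r) = Mul(6, o) (Function('m')(o, r) = Mul(Add(o, o), Add(39, -36)) = Mul(Mul(2, o), 3) = Mul(6, o))
P = 9268 (P = Add(Add(14612, Mul(6, 102)), -5956) = Add(Add(14612, 612), -5956) = Add(15224, -5956) = 9268)
Mul(Add(34658, -30778), Add(38995, P)) = Mul(Add(34658, -30778), Add(38995, 9268)) = Mul(3880, 48263) = 187260440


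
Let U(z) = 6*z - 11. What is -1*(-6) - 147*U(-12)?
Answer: 12207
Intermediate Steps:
U(z) = -11 + 6*z
-1*(-6) - 147*U(-12) = -1*(-6) - 147*(-11 + 6*(-12)) = 6 - 147*(-11 - 72) = 6 - 147*(-83) = 6 + 12201 = 12207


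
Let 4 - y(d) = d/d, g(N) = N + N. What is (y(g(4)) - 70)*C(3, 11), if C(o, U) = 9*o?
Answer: -1809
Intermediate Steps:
g(N) = 2*N
y(d) = 3 (y(d) = 4 - d/d = 4 - 1*1 = 4 - 1 = 3)
(y(g(4)) - 70)*C(3, 11) = (3 - 70)*(9*3) = -67*27 = -1809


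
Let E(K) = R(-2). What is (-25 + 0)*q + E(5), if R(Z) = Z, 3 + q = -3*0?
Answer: 73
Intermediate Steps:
q = -3 (q = -3 - 3*0 = -3 + 0 = -3)
E(K) = -2
(-25 + 0)*q + E(5) = (-25 + 0)*(-3) - 2 = -25*(-3) - 2 = 75 - 2 = 73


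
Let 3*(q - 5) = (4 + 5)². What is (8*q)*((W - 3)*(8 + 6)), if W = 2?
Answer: -3584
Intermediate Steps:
q = 32 (q = 5 + (4 + 5)²/3 = 5 + (⅓)*9² = 5 + (⅓)*81 = 5 + 27 = 32)
(8*q)*((W - 3)*(8 + 6)) = (8*32)*((2 - 3)*(8 + 6)) = 256*(-1*14) = 256*(-14) = -3584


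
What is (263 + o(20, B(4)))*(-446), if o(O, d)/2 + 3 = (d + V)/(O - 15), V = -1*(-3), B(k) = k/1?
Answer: -579354/5 ≈ -1.1587e+5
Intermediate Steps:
B(k) = k (B(k) = k*1 = k)
V = 3
o(O, d) = -6 + 2*(3 + d)/(-15 + O) (o(O, d) = -6 + 2*((d + 3)/(O - 15)) = -6 + 2*((3 + d)/(-15 + O)) = -6 + 2*(3 + d)/(-15 + O))
(263 + o(20, B(4)))*(-446) = (263 + 2*(48 + 4 - 3*20)/(-15 + 20))*(-446) = (263 + 2*(48 + 4 - 60)/5)*(-446) = (263 + 2*(⅕)*(-8))*(-446) = (263 - 16/5)*(-446) = (1299/5)*(-446) = -579354/5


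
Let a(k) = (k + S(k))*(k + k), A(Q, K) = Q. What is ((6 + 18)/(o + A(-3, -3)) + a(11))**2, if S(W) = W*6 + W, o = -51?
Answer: 303456400/81 ≈ 3.7464e+6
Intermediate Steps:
S(W) = 7*W (S(W) = 6*W + W = 7*W)
a(k) = 16*k**2 (a(k) = (k + 7*k)*(k + k) = (8*k)*(2*k) = 16*k**2)
((6 + 18)/(o + A(-3, -3)) + a(11))**2 = ((6 + 18)/(-51 - 3) + 16*11**2)**2 = (24/(-54) + 16*121)**2 = (24*(-1/54) + 1936)**2 = (-4/9 + 1936)**2 = (17420/9)**2 = 303456400/81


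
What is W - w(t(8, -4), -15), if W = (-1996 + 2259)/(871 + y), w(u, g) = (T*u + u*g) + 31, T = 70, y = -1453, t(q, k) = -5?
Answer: 141745/582 ≈ 243.55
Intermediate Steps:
w(u, g) = 31 + 70*u + g*u (w(u, g) = (70*u + u*g) + 31 = (70*u + g*u) + 31 = 31 + 70*u + g*u)
W = -263/582 (W = (-1996 + 2259)/(871 - 1453) = 263/(-582) = 263*(-1/582) = -263/582 ≈ -0.45189)
W - w(t(8, -4), -15) = -263/582 - (31 + 70*(-5) - 15*(-5)) = -263/582 - (31 - 350 + 75) = -263/582 - 1*(-244) = -263/582 + 244 = 141745/582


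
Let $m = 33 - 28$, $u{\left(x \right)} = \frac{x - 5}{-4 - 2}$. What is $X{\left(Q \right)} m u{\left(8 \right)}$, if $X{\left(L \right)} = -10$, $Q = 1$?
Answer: $25$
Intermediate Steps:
$u{\left(x \right)} = \frac{5}{6} - \frac{x}{6}$ ($u{\left(x \right)} = \frac{-5 + x}{-6} = \left(-5 + x\right) \left(- \frac{1}{6}\right) = \frac{5}{6} - \frac{x}{6}$)
$m = 5$ ($m = 33 - 28 = 5$)
$X{\left(Q \right)} m u{\left(8 \right)} = \left(-10\right) 5 \left(\frac{5}{6} - \frac{4}{3}\right) = - 50 \left(\frac{5}{6} - \frac{4}{3}\right) = \left(-50\right) \left(- \frac{1}{2}\right) = 25$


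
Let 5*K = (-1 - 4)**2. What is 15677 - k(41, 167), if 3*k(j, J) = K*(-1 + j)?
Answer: 46831/3 ≈ 15610.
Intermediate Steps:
K = 5 (K = (-1 - 4)**2/5 = (1/5)*(-5)**2 = (1/5)*25 = 5)
k(j, J) = -5/3 + 5*j/3 (k(j, J) = (5*(-1 + j))/3 = (-5 + 5*j)/3 = -5/3 + 5*j/3)
15677 - k(41, 167) = 15677 - (-5/3 + (5/3)*41) = 15677 - (-5/3 + 205/3) = 15677 - 1*200/3 = 15677 - 200/3 = 46831/3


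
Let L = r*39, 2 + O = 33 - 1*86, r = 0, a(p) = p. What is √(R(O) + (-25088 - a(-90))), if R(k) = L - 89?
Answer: I*√25087 ≈ 158.39*I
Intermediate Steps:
O = -55 (O = -2 + (33 - 1*86) = -2 + (33 - 86) = -2 - 53 = -55)
L = 0 (L = 0*39 = 0)
R(k) = -89 (R(k) = 0 - 89 = -89)
√(R(O) + (-25088 - a(-90))) = √(-89 + (-25088 - 1*(-90))) = √(-89 + (-25088 + 90)) = √(-89 - 24998) = √(-25087) = I*√25087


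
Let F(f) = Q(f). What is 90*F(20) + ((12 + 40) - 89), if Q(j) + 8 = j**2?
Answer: 35243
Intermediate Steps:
Q(j) = -8 + j**2
F(f) = -8 + f**2
90*F(20) + ((12 + 40) - 89) = 90*(-8 + 20**2) + ((12 + 40) - 89) = 90*(-8 + 400) + (52 - 89) = 90*392 - 37 = 35280 - 37 = 35243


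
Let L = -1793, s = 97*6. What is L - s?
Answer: -2375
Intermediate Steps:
s = 582
L - s = -1793 - 1*582 = -1793 - 582 = -2375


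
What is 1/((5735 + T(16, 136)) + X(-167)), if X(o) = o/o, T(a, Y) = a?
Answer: 1/5752 ≈ 0.00017385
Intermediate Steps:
X(o) = 1
1/((5735 + T(16, 136)) + X(-167)) = 1/((5735 + 16) + 1) = 1/(5751 + 1) = 1/5752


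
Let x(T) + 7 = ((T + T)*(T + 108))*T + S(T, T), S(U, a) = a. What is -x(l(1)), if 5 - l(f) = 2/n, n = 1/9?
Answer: -32090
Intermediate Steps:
n = ⅑ ≈ 0.11111
l(f) = -13 (l(f) = 5 - 2/⅑ = 5 - 2*9 = 5 - 1*18 = 5 - 18 = -13)
x(T) = -7 + T + 2*T²*(108 + T) (x(T) = -7 + (((T + T)*(T + 108))*T + T) = -7 + (((2*T)*(108 + T))*T + T) = -7 + ((2*T*(108 + T))*T + T) = -7 + (2*T²*(108 + T) + T) = -7 + (T + 2*T²*(108 + T)) = -7 + T + 2*T²*(108 + T))
-x(l(1)) = -(-7 - 13 + 2*(-13)³ + 216*(-13)²) = -(-7 - 13 + 2*(-2197) + 216*169) = -(-7 - 13 - 4394 + 36504) = -1*32090 = -32090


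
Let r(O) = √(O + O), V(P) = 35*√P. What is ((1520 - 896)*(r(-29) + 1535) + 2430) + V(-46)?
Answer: 960270 + 35*I*√46 + 624*I*√58 ≈ 9.6027e+5 + 4989.6*I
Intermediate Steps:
r(O) = √2*√O (r(O) = √(2*O) = √2*√O)
((1520 - 896)*(r(-29) + 1535) + 2430) + V(-46) = ((1520 - 896)*(√2*√(-29) + 1535) + 2430) + 35*√(-46) = (624*(√2*(I*√29) + 1535) + 2430) + 35*(I*√46) = (624*(I*√58 + 1535) + 2430) + 35*I*√46 = (624*(1535 + I*√58) + 2430) + 35*I*√46 = ((957840 + 624*I*√58) + 2430) + 35*I*√46 = (960270 + 624*I*√58) + 35*I*√46 = 960270 + 35*I*√46 + 624*I*√58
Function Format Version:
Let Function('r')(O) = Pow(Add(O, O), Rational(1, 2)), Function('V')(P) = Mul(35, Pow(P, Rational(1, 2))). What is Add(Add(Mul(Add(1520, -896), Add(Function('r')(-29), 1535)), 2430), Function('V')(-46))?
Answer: Add(960270, Mul(35, I, Pow(46, Rational(1, 2))), Mul(624, I, Pow(58, Rational(1, 2)))) ≈ Add(9.6027e+5, Mul(4989.6, I))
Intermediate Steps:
Function('r')(O) = Mul(Pow(2, Rational(1, 2)), Pow(O, Rational(1, 2))) (Function('r')(O) = Pow(Mul(2, O), Rational(1, 2)) = Mul(Pow(2, Rational(1, 2)), Pow(O, Rational(1, 2))))
Add(Add(Mul(Add(1520, -896), Add(Function('r')(-29), 1535)), 2430), Function('V')(-46)) = Add(Add(Mul(Add(1520, -896), Add(Mul(Pow(2, Rational(1, 2)), Pow(-29, Rational(1, 2))), 1535)), 2430), Mul(35, Pow(-46, Rational(1, 2)))) = Add(Add(Mul(624, Add(Mul(Pow(2, Rational(1, 2)), Mul(I, Pow(29, Rational(1, 2)))), 1535)), 2430), Mul(35, Mul(I, Pow(46, Rational(1, 2))))) = Add(Add(Mul(624, Add(Mul(I, Pow(58, Rational(1, 2))), 1535)), 2430), Mul(35, I, Pow(46, Rational(1, 2)))) = Add(Add(Mul(624, Add(1535, Mul(I, Pow(58, Rational(1, 2))))), 2430), Mul(35, I, Pow(46, Rational(1, 2)))) = Add(Add(Add(957840, Mul(624, I, Pow(58, Rational(1, 2)))), 2430), Mul(35, I, Pow(46, Rational(1, 2)))) = Add(Add(960270, Mul(624, I, Pow(58, Rational(1, 2)))), Mul(35, I, Pow(46, Rational(1, 2)))) = Add(960270, Mul(35, I, Pow(46, Rational(1, 2))), Mul(624, I, Pow(58, Rational(1, 2))))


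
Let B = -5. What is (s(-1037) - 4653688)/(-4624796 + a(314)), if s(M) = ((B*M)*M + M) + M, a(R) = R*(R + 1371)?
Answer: 10032607/4095706 ≈ 2.4495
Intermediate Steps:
a(R) = R*(1371 + R)
s(M) = -5*M² + 2*M (s(M) = ((-5*M)*M + M) + M = (-5*M² + M) + M = (M - 5*M²) + M = -5*M² + 2*M)
(s(-1037) - 4653688)/(-4624796 + a(314)) = (-1037*(2 - 5*(-1037)) - 4653688)/(-4624796 + 314*(1371 + 314)) = (-1037*(2 + 5185) - 4653688)/(-4624796 + 314*1685) = (-1037*5187 - 4653688)/(-4624796 + 529090) = (-5378919 - 4653688)/(-4095706) = -10032607*(-1/4095706) = 10032607/4095706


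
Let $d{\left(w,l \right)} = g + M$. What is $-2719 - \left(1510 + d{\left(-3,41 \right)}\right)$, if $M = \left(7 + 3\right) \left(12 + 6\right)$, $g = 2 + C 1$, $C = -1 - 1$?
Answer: $-4409$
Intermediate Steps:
$C = -2$ ($C = -1 - 1 = -2$)
$g = 0$ ($g = 2 - 2 = 0$)
$M = 180$ ($M = 10 \cdot 18 = 180$)
$d{\left(w,l \right)} = 180$ ($d{\left(w,l \right)} = 0 + 180 = 180$)
$-2719 - \left(1510 + d{\left(-3,41 \right)}\right) = -2719 - 1690 = -4409$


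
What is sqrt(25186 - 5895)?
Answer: sqrt(19291) ≈ 138.89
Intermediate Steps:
sqrt(25186 - 5895) = sqrt(19291)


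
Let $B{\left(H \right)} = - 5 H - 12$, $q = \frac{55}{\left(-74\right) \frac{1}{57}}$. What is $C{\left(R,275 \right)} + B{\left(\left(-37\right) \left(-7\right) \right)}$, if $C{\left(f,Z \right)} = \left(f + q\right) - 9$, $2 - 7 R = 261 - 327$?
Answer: $- \frac{698601}{518} \approx -1348.7$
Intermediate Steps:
$R = \frac{68}{7}$ ($R = \frac{2}{7} - \frac{261 - 327}{7} = \frac{2}{7} - - \frac{66}{7} = \frac{2}{7} + \frac{66}{7} = \frac{68}{7} \approx 9.7143$)
$q = - \frac{3135}{74}$ ($q = \frac{55}{\left(-74\right) \frac{1}{57}} = \frac{55}{- \frac{74}{57}} = 55 \left(- \frac{57}{74}\right) = - \frac{3135}{74} \approx -42.365$)
$B{\left(H \right)} = -12 - 5 H$
$C{\left(f,Z \right)} = - \frac{3801}{74} + f$ ($C{\left(f,Z \right)} = \left(f - \frac{3135}{74}\right) - 9 = \left(- \frac{3135}{74} + f\right) - 9 = - \frac{3801}{74} + f$)
$C{\left(R,275 \right)} + B{\left(\left(-37\right) \left(-7\right) \right)} = \left(- \frac{3801}{74} + \frac{68}{7}\right) - \left(12 + 5 \left(\left(-37\right) \left(-7\right)\right)\right) = - \frac{21575}{518} - 1307 = - \frac{698601}{518}$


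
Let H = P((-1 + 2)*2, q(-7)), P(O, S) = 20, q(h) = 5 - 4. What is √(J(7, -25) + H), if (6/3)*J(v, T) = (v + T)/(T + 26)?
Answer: √11 ≈ 3.3166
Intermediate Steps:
J(v, T) = (T + v)/(2*(26 + T)) (J(v, T) = ((v + T)/(T + 26))/2 = ((T + v)/(26 + T))/2 = (T + v)/(2*(26 + T)))
q(h) = 1
H = 20
√(J(7, -25) + H) = √((-25 + 7)/(2*(26 - 25)) + 20) = √((½)*(-18)/1 + 20) = √((½)*1*(-18) + 20) = √(-9 + 20) = √11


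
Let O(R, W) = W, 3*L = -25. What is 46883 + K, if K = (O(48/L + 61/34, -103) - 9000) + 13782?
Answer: 51562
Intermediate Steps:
L = -25/3 (L = (⅓)*(-25) = -25/3 ≈ -8.3333)
K = 4679 (K = (-103 - 9000) + 13782 = -9103 + 13782 = 4679)
46883 + K = 46883 + 4679 = 51562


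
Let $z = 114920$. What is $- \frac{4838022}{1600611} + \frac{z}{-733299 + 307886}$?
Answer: $- \frac{747366556402}{226973575781} \approx -3.2927$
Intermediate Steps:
$- \frac{4838022}{1600611} + \frac{z}{-733299 + 307886} = - \frac{4838022}{1600611} + \frac{114920}{-733299 + 307886} = \left(-4838022\right) \frac{1}{1600611} + \frac{114920}{-425413} = - \frac{1612674}{533537} + 114920 \left(- \frac{1}{425413}\right) = - \frac{1612674}{533537} - \frac{114920}{425413} = - \frac{747366556402}{226973575781}$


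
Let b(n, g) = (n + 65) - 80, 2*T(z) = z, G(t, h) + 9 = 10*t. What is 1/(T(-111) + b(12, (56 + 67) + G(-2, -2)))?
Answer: -2/117 ≈ -0.017094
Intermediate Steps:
G(t, h) = -9 + 10*t
T(z) = z/2
b(n, g) = -15 + n (b(n, g) = (65 + n) - 80 = -15 + n)
1/(T(-111) + b(12, (56 + 67) + G(-2, -2))) = 1/((½)*(-111) + (-15 + 12)) = 1/(-111/2 - 3) = 1/(-117/2) = -2/117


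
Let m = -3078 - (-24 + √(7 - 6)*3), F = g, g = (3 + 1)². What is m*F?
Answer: -48912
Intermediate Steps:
g = 16 (g = 4² = 16)
F = 16
m = -3057 (m = -3078 - (-24 + √1*3) = -3078 - (-24 + 1*3) = -3078 - (-24 + 3) = -3078 - 1*(-21) = -3078 + 21 = -3057)
m*F = -3057*16 = -48912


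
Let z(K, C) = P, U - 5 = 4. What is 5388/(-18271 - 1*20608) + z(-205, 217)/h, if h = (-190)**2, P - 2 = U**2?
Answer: -191279843/1403531900 ≈ -0.13628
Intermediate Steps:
U = 9 (U = 5 + 4 = 9)
P = 83 (P = 2 + 9**2 = 2 + 81 = 83)
z(K, C) = 83
h = 36100
5388/(-18271 - 1*20608) + z(-205, 217)/h = 5388/(-18271 - 1*20608) + 83/36100 = 5388/(-18271 - 20608) + 83*(1/36100) = 5388/(-38879) + 83/36100 = 5388*(-1/38879) + 83/36100 = -5388/38879 + 83/36100 = -191279843/1403531900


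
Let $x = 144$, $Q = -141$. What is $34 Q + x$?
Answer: $-4650$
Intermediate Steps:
$34 Q + x = 34 \left(-141\right) + 144 = -4794 + 144 = -4650$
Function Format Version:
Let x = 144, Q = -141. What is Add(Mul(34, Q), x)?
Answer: -4650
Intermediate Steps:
Add(Mul(34, Q), x) = Add(Mul(34, -141), 144) = Add(-4794, 144) = -4650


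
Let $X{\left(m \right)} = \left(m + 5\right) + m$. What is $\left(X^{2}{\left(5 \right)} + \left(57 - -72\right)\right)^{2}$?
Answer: $125316$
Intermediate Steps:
$X{\left(m \right)} = 5 + 2 m$ ($X{\left(m \right)} = \left(5 + m\right) + m = 5 + 2 m$)
$\left(X^{2}{\left(5 \right)} + \left(57 - -72\right)\right)^{2} = \left(\left(5 + 2 \cdot 5\right)^{2} + \left(57 - -72\right)\right)^{2} = \left(\left(5 + 10\right)^{2} + \left(57 + 72\right)\right)^{2} = \left(15^{2} + 129\right)^{2} = \left(225 + 129\right)^{2} = 354^{2} = 125316$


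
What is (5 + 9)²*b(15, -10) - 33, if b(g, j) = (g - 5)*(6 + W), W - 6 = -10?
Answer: 3887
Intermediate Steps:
W = -4 (W = 6 - 10 = -4)
b(g, j) = -10 + 2*g (b(g, j) = (g - 5)*(6 - 4) = (-5 + g)*2 = -10 + 2*g)
(5 + 9)²*b(15, -10) - 33 = (5 + 9)²*(-10 + 2*15) - 33 = 14²*(-10 + 30) - 33 = 196*20 - 33 = 3920 - 33 = 3887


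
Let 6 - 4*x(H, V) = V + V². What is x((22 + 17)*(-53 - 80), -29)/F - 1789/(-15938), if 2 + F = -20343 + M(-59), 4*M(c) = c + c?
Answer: 79322975/649457562 ≈ 0.12214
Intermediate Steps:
M(c) = c/2 (M(c) = (c + c)/4 = (2*c)/4 = c/2)
x(H, V) = 3/2 - V/4 - V²/4 (x(H, V) = 3/2 - (V + V²)/4 = 3/2 + (-V/4 - V²/4) = 3/2 - V/4 - V²/4)
F = -40749/2 (F = -2 + (-20343 + (½)*(-59)) = -2 + (-20343 - 59/2) = -2 - 40745/2 = -40749/2 ≈ -20375.)
x((22 + 17)*(-53 - 80), -29)/F - 1789/(-15938) = (3/2 - ¼*(-29) - ¼*(-29)²)/(-40749/2) - 1789/(-15938) = (3/2 + 29/4 - ¼*841)*(-2/40749) - 1789*(-1/15938) = (3/2 + 29/4 - 841/4)*(-2/40749) + 1789/15938 = -403/2*(-2/40749) + 1789/15938 = 403/40749 + 1789/15938 = 79322975/649457562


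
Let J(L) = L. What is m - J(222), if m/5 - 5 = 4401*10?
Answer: 219853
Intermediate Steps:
m = 220075 (m = 25 + 5*(4401*10) = 25 + 5*44010 = 25 + 220050 = 220075)
m - J(222) = 220075 - 1*222 = 220075 - 222 = 219853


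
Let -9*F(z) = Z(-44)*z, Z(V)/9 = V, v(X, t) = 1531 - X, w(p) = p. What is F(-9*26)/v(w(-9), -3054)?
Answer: -234/35 ≈ -6.6857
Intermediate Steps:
Z(V) = 9*V
F(z) = 44*z (F(z) = -9*(-44)*z/9 = -(-44)*z = 44*z)
F(-9*26)/v(w(-9), -3054) = (44*(-9*26))/(1531 - 1*(-9)) = (44*(-234))/(1531 + 9) = -10296/1540 = -10296*1/1540 = -234/35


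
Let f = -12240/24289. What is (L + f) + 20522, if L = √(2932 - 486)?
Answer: 498446618/24289 + √2446 ≈ 20571.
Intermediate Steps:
f = -12240/24289 (f = -12240*1/24289 = -12240/24289 ≈ -0.50393)
L = √2446 ≈ 49.457
(L + f) + 20522 = (√2446 - 12240/24289) + 20522 = (-12240/24289 + √2446) + 20522 = 498446618/24289 + √2446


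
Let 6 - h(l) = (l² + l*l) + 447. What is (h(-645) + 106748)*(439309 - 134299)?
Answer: -221358872430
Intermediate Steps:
h(l) = -441 - 2*l² (h(l) = 6 - ((l² + l*l) + 447) = 6 - ((l² + l²) + 447) = 6 - (2*l² + 447) = 6 - (447 + 2*l²) = 6 + (-447 - 2*l²) = -441 - 2*l²)
(h(-645) + 106748)*(439309 - 134299) = ((-441 - 2*(-645)²) + 106748)*(439309 - 134299) = ((-441 - 2*416025) + 106748)*305010 = ((-441 - 832050) + 106748)*305010 = (-832491 + 106748)*305010 = -725743*305010 = -221358872430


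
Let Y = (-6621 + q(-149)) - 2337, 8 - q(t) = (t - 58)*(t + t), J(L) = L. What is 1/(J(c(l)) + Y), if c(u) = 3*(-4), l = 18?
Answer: -1/70648 ≈ -1.4155e-5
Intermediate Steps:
c(u) = -12
q(t) = 8 - 2*t*(-58 + t) (q(t) = 8 - (t - 58)*(t + t) = 8 - (-58 + t)*2*t = 8 - 2*t*(-58 + t))
Y = -70636 (Y = (-6621 + (8 - 2*(-149)² + 116*(-149))) - 2337 = (-6621 + (8 - 2*22201 - 17284)) - 2337 = (-6621 + (8 - 44402 - 17284)) - 2337 = (-6621 - 61678) - 2337 = -68299 - 2337 = -70636)
1/(J(c(l)) + Y) = 1/(-12 - 70636) = 1/(-70648) = -1/70648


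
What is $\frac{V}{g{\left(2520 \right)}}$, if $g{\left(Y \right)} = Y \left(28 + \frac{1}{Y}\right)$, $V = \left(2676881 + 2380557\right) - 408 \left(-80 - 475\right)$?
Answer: $\frac{5283878}{70561} \approx 74.884$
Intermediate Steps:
$V = 5283878$ ($V = 5057438 - -226440 = 5057438 + 226440 = 5283878$)
$\frac{V}{g{\left(2520 \right)}} = \frac{5283878}{1 + 28 \cdot 2520} = \frac{5283878}{1 + 70560} = \frac{5283878}{70561}$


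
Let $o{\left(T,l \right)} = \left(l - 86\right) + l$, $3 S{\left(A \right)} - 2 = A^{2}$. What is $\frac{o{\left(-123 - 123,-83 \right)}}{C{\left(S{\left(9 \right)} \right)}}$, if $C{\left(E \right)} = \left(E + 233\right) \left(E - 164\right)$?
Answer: $\frac{1134}{159919} \approx 0.0070911$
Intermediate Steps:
$S{\left(A \right)} = \frac{2}{3} + \frac{A^{2}}{3}$
$o{\left(T,l \right)} = -86 + 2 l$ ($o{\left(T,l \right)} = \left(-86 + l\right) + l = -86 + 2 l$)
$C{\left(E \right)} = \left(-164 + E\right) \left(233 + E\right)$ ($C{\left(E \right)} = \left(233 + E\right) \left(-164 + E\right) = \left(-164 + E\right) \left(233 + E\right)$)
$\frac{o{\left(-123 - 123,-83 \right)}}{C{\left(S{\left(9 \right)} \right)}} = \frac{-86 + 2 \left(-83\right)}{-38212 + \left(\frac{2}{3} + \frac{9^{2}}{3}\right)^{2} + 69 \left(\frac{2}{3} + \frac{9^{2}}{3}\right)} = \frac{-86 - 166}{-38212 + \left(\frac{2}{3} + \frac{1}{3} \cdot 81\right)^{2} + 69 \left(\frac{2}{3} + \frac{1}{3} \cdot 81\right)} = - \frac{252}{-38212 + \left(\frac{2}{3} + 27\right)^{2} + 69 \left(\frac{2}{3} + 27\right)} = - \frac{252}{-38212 + \left(\frac{83}{3}\right)^{2} + 69 \cdot \frac{83}{3}} = - \frac{252}{-38212 + \frac{6889}{9} + 1909} = - \frac{252}{- \frac{319838}{9}} = \left(-252\right) \left(- \frac{9}{319838}\right) = \frac{1134}{159919}$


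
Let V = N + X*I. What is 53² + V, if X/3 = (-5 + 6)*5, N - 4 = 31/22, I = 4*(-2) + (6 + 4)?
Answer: 62577/22 ≈ 2844.4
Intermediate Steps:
I = 2 (I = -8 + 10 = 2)
N = 119/22 (N = 4 + 31/22 = 119/22 ≈ 5.4091)
X = 15 (X = 3*((-5 + 6)*5) = 3*(1*5) = 3*5 = 15)
V = 779/22 (V = 119/22 + 15*2 = 119/22 + 30 = 779/22 ≈ 35.409)
53² + V = 53² + 779/22 = 2809 + 779/22 = 62577/22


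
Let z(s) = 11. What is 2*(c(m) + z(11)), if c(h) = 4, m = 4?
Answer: 30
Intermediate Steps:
2*(c(m) + z(11)) = 2*(4 + 11) = 2*15 = 30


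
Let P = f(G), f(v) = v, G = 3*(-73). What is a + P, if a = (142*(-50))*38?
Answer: -270019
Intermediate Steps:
G = -219
a = -269800 (a = -7100*38 = -269800)
P = -219
a + P = -269800 - 219 = -270019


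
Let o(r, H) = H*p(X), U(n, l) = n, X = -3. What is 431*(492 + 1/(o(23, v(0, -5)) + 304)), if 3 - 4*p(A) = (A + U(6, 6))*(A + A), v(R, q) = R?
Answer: 64464239/304 ≈ 2.1205e+5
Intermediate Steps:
p(A) = ¾ - A*(6 + A)/2 (p(A) = ¾ - (A + 6)*(A + A)/4 = ¾ - (6 + A)*2*A/4 = ¾ - A*(6 + A)/2)
o(r, H) = 21*H/4 (o(r, H) = H*(¾ - 3*(-3) - ½*(-3)²) = H*(¾ + 9 - ½*9) = H*(¾ + 9 - 9/2) = H*(21/4) = 21*H/4)
431*(492 + 1/(o(23, v(0, -5)) + 304)) = 431*(492 + 1/((21/4)*0 + 304)) = 431*(492 + 1/(0 + 304)) = 431*(492 + 1/304) = 431*(149569/304) = 64464239/304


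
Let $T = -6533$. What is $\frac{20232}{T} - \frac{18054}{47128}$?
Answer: $- \frac{535720239}{153943612} \approx -3.48$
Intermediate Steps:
$\frac{20232}{T} - \frac{18054}{47128} = \frac{20232}{-6533} - \frac{18054}{47128} = 20232 \left(- \frac{1}{6533}\right) - \frac{9027}{23564} = - \frac{20232}{6533} - \frac{9027}{23564} = - \frac{535720239}{153943612}$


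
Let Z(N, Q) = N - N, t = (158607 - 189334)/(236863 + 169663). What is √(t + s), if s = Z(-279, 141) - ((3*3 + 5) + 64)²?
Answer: I*√1005474948029186/406526 ≈ 78.0*I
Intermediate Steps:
t = -30727/406526 ≈ -0.075584
Z(N, Q) = 0
s = -6084 (s = 0 - ((3*3 + 5) + 64)² = 0 - ((9 + 5) + 64)² = 0 - (14 + 64)² = 0 - 1*78² = 0 - 1*6084 = 0 - 6084 = -6084)
√(t + s) = √(-30727/406526 - 6084) = √(-2473334911/406526) = I*√1005474948029186/406526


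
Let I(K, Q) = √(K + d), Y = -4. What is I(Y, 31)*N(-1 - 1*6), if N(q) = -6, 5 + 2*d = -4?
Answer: -3*I*√34 ≈ -17.493*I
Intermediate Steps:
d = -9/2 (d = -5/2 + (½)*(-4) = -5/2 - 2 = -9/2 ≈ -4.5000)
I(K, Q) = √(-9/2 + K) (I(K, Q) = √(K - 9/2) = √(-9/2 + K))
I(Y, 31)*N(-1 - 1*6) = (√(-18 + 4*(-4))/2)*(-6) = (√(-18 - 16)/2)*(-6) = (√(-34)/2)*(-6) = ((I*√34)/2)*(-6) = (I*√34/2)*(-6) = -3*I*√34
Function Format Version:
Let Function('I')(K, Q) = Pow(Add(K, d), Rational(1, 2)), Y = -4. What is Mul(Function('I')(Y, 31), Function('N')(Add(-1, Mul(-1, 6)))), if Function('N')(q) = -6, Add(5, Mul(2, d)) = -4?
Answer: Mul(-3, I, Pow(34, Rational(1, 2))) ≈ Mul(-17.493, I)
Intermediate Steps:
d = Rational(-9, 2) (d = Add(Rational(-5, 2), Mul(Rational(1, 2), -4)) = Add(Rational(-5, 2), -2) = Rational(-9, 2) ≈ -4.5000)
Function('I')(K, Q) = Pow(Add(Rational(-9, 2), K), Rational(1, 2)) (Function('I')(K, Q) = Pow(Add(K, Rational(-9, 2)), Rational(1, 2)) = Pow(Add(Rational(-9, 2), K), Rational(1, 2)))
Mul(Function('I')(Y, 31), Function('N')(Add(-1, Mul(-1, 6)))) = Mul(Mul(Rational(1, 2), Pow(Add(-18, Mul(4, -4)), Rational(1, 2))), -6) = Mul(Mul(Rational(1, 2), Pow(Add(-18, -16), Rational(1, 2))), -6) = Mul(Mul(Rational(1, 2), Pow(-34, Rational(1, 2))), -6) = Mul(Mul(Rational(1, 2), Mul(I, Pow(34, Rational(1, 2)))), -6) = Mul(Mul(Rational(1, 2), I, Pow(34, Rational(1, 2))), -6) = Mul(-3, I, Pow(34, Rational(1, 2)))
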